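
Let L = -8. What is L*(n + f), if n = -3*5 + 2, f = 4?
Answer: 72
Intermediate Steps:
n = -13 (n = -15 + 2 = -13)
L*(n + f) = -8*(-13 + 4) = -8*(-9) = 72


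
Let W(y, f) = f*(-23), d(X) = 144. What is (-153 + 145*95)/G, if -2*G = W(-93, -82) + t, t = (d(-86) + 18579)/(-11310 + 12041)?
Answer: -2845052/199627 ≈ -14.252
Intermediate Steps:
W(y, f) = -23*f
t = 18723/731 (t = (144 + 18579)/(-11310 + 12041) = 18723/731 ≈ 25.613)
G = -1397389/1462 (G = -(-23*(-82) + 18723/731)/2 = -(1886 + 18723/731)/2 = -½*1397389/731 = -1397389/1462 ≈ -955.81)
(-153 + 145*95)/G = (-153 + 145*95)/(-1397389/1462) = (-153 + 13775)*(-1462/1397389) = 13622*(-1462/1397389) = -2845052/199627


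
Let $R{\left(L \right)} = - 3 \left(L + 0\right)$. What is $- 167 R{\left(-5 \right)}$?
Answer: $-2505$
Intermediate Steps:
$R{\left(L \right)} = - 3 L$
$- 167 R{\left(-5 \right)} = - 167 \left(\left(-3\right) \left(-5\right)\right) = \left(-167\right) 15 = -2505$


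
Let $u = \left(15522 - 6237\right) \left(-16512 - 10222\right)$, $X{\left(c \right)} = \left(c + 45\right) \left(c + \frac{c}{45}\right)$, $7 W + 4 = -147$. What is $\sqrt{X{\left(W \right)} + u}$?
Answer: $\frac{i \sqrt{2736688415470}}{105} \approx 15755.0 i$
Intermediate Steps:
$W = - \frac{151}{7}$ ($W = - \frac{4}{7} + \frac{1}{7} \left(-147\right) = - \frac{4}{7} - 21 = - \frac{151}{7} \approx -21.571$)
$X{\left(c \right)} = \frac{46 c \left(45 + c\right)}{45}$ ($X{\left(c \right)} = \left(45 + c\right) \left(c + c \frac{1}{45}\right) = \left(45 + c\right) \left(c + \frac{c}{45}\right) = \left(45 + c\right) \frac{46 c}{45} = \frac{46 c \left(45 + c\right)}{45}$)
$u = -248225190$ ($u = 9285 \left(-26734\right) = -248225190$)
$\sqrt{X{\left(W \right)} + u} = \sqrt{\frac{46}{45} \left(- \frac{151}{7}\right) \left(45 - \frac{151}{7}\right) - 248225190} = \sqrt{\frac{46}{45} \left(- \frac{151}{7}\right) \frac{164}{7} - 248225190} = \sqrt{- \frac{1139144}{2205} - 248225190} = \sqrt{- \frac{547337683094}{2205}} = \frac{i \sqrt{2736688415470}}{105}$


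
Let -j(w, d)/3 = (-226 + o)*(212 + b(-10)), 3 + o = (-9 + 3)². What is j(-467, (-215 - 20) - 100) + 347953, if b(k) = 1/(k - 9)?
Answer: 8942740/19 ≈ 4.7067e+5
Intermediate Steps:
b(k) = 1/(-9 + k)
o = 33 (o = -3 + (-9 + 3)² = -3 + (-6)² = -3 + 36 = 33)
j(w, d) = 2331633/19 (j(w, d) = -3*(-226 + 33)*(212 + 1/(-9 - 10)) = -(-579)*(212 + 1/(-19)) = -(-579)*(212 - 1/19) = -(-579)*4027/19 = -3*(-777211/19) = 2331633/19)
j(-467, (-215 - 20) - 100) + 347953 = 2331633/19 + 347953 = 8942740/19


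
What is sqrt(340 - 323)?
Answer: sqrt(17) ≈ 4.1231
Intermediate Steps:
sqrt(340 - 323) = sqrt(17)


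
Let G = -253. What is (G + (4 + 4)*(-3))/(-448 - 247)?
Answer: 277/695 ≈ 0.39856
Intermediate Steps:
(G + (4 + 4)*(-3))/(-448 - 247) = (-253 + (4 + 4)*(-3))/(-448 - 247) = (-253 + 8*(-3))/(-695) = (-253 - 24)*(-1/695) = -277*(-1/695) = 277/695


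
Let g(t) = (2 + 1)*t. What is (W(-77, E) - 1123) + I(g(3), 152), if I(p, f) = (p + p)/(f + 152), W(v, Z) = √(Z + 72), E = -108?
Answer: -170687/152 + 6*I ≈ -1122.9 + 6.0*I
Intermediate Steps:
W(v, Z) = √(72 + Z)
g(t) = 3*t
I(p, f) = 2*p/(152 + f) (I(p, f) = (2*p)/(152 + f) = 2*p/(152 + f))
(W(-77, E) - 1123) + I(g(3), 152) = (√(72 - 108) - 1123) + 2*(3*3)/(152 + 152) = (√(-36) - 1123) + 2*9/304 = (6*I - 1123) + 2*9*(1/304) = (-1123 + 6*I) + 9/152 = -170687/152 + 6*I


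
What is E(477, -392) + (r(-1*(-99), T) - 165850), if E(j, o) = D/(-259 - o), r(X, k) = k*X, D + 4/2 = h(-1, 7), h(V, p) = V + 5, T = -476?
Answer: -28325540/133 ≈ -2.1297e+5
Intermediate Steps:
h(V, p) = 5 + V
D = 2 (D = -2 + (5 - 1) = -2 + 4 = 2)
r(X, k) = X*k
E(j, o) = 2/(-259 - o)
E(477, -392) + (r(-1*(-99), T) - 165850) = -2/(259 - 392) + (-1*(-99)*(-476) - 165850) = -2/(-133) + (99*(-476) - 165850) = -2*(-1/133) + (-47124 - 165850) = 2/133 - 212974 = -28325540/133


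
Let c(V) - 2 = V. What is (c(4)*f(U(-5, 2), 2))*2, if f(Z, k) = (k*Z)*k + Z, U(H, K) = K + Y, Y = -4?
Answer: -120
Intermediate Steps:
c(V) = 2 + V
U(H, K) = -4 + K (U(H, K) = K - 4 = -4 + K)
f(Z, k) = Z + Z*k² (f(Z, k) = (Z*k)*k + Z = Z*k² + Z = Z + Z*k²)
(c(4)*f(U(-5, 2), 2))*2 = ((2 + 4)*((-4 + 2)*(1 + 2²)))*2 = (6*(-2*(1 + 4)))*2 = (6*(-2*5))*2 = (6*(-10))*2 = -60*2 = -120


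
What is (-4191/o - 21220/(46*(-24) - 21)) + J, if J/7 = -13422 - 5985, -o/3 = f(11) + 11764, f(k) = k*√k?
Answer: -845890465984153/6227566425 - 15367*√11/138390365 ≈ -1.3583e+5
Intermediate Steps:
f(k) = k^(3/2)
o = -35292 - 33*√11 (o = -3*(11^(3/2) + 11764) = -3*(11*√11 + 11764) = -3*(11764 + 11*√11) = -35292 - 33*√11 ≈ -35401.)
J = -135849 (J = 7*(-13422 - 5985) = 7*(-19407) = -135849)
(-4191/o - 21220/(46*(-24) - 21)) + J = (-4191/(-35292 - 33*√11) - 21220/(46*(-24) - 21)) - 135849 = (-4191/(-35292 - 33*√11) - 21220/(-1104 - 21)) - 135849 = (-4191/(-35292 - 33*√11) - 21220/(-1125)) - 135849 = (-4191/(-35292 - 33*√11) - 21220*(-1/1125)) - 135849 = (-4191/(-35292 - 33*√11) + 4244/225) - 135849 = (4244/225 - 4191/(-35292 - 33*√11)) - 135849 = -30561781/225 - 4191/(-35292 - 33*√11)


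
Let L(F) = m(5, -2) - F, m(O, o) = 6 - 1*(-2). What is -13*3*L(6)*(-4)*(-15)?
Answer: -4680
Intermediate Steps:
m(O, o) = 8 (m(O, o) = 6 + 2 = 8)
L(F) = 8 - F
-13*3*L(6)*(-4)*(-15) = -13*3*(8 - 1*6)*(-4)*(-15) = -13*3*(8 - 6)*(-4)*(-15) = -13*3*2*(-4)*(-15) = -78*(-4)*(-15) = -13*(-24)*(-15) = 312*(-15) = -4680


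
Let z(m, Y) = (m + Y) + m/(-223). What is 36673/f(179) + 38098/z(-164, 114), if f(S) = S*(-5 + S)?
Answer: -14678276617/19009442 ≈ -772.16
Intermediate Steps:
z(m, Y) = Y + 222*m/223 (z(m, Y) = (Y + m) + m*(-1/223) = (Y + m) - m/223 = Y + 222*m/223)
36673/f(179) + 38098/z(-164, 114) = 36673/((179*(-5 + 179))) + 38098/(114 + (222/223)*(-164)) = 36673/((179*174)) + 38098/(114 - 36408/223) = 36673/31146 + 38098/(-10986/223) = 36673*(1/31146) + 38098*(-223/10986) = 36673/31146 - 4247927/5493 = -14678276617/19009442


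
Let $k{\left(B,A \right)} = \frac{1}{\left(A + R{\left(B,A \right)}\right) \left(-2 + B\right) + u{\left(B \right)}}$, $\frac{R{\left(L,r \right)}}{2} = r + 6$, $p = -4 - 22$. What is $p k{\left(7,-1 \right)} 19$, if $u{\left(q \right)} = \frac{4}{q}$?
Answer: $- \frac{3458}{319} \approx -10.84$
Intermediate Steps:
$p = -26$ ($p = -4 - 22 = -26$)
$R{\left(L,r \right)} = 12 + 2 r$ ($R{\left(L,r \right)} = 2 \left(r + 6\right) = 2 \left(6 + r\right) = 12 + 2 r$)
$k{\left(B,A \right)} = \frac{1}{\frac{4}{B} + \left(-2 + B\right) \left(12 + 3 A\right)}$ ($k{\left(B,A \right)} = \frac{1}{\left(A + \left(12 + 2 A\right)\right) \left(-2 + B\right) + \frac{4}{B}} = \frac{1}{\left(12 + 3 A\right) \left(-2 + B\right) + \frac{4}{B}} = \frac{1}{\left(-2 + B\right) \left(12 + 3 A\right) + \frac{4}{B}} = \frac{1}{\frac{4}{B} + \left(-2 + B\right) \left(12 + 3 A\right)}$)
$p k{\left(7,-1 \right)} 19 = - 26 \frac{7}{4 + 7 \left(-24 - -6 - 7 + 2 \cdot 7 \left(6 - 1\right)\right)} 19 = - 26 \frac{7}{4 + 7 \left(-24 + 6 - 7 + 2 \cdot 7 \cdot 5\right)} 19 = - 26 \frac{7}{4 + 7 \left(-24 + 6 - 7 + 70\right)} 19 = - 26 \frac{7}{4 + 7 \cdot 45} \cdot 19 = - 26 \frac{7}{4 + 315} \cdot 19 = - 26 \cdot \frac{7}{319} \cdot 19 = - 26 \cdot 7 \cdot \frac{1}{319} \cdot 19 = \left(-26\right) \frac{7}{319} \cdot 19 = \left(- \frac{182}{319}\right) 19 = - \frac{3458}{319}$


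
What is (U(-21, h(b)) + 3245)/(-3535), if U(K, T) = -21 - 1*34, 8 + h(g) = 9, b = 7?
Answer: -638/707 ≈ -0.90240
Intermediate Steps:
h(g) = 1 (h(g) = -8 + 9 = 1)
U(K, T) = -55 (U(K, T) = -21 - 34 = -55)
(U(-21, h(b)) + 3245)/(-3535) = (-55 + 3245)/(-3535) = 3190*(-1/3535) = -638/707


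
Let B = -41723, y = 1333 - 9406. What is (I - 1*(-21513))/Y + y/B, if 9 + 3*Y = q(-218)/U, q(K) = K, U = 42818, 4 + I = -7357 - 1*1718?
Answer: -16659184786422/4021888585 ≈ -4142.1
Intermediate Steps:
I = -9079 (I = -4 + (-7357 - 1*1718) = -4 + (-7357 - 1718) = -4 - 9075 = -9079)
y = -8073
Y = -192790/64227 (Y = -3 + (-218/42818)/3 = -3 + (-218*1/42818)/3 = -3 + (1/3)*(-109/21409) = -3 - 109/64227 = -192790/64227 ≈ -3.0017)
(I - 1*(-21513))/Y + y/B = (-9079 - 1*(-21513))/(-192790/64227) - 8073/(-41723) = (-9079 + 21513)*(-64227/192790) - 8073*(-1/41723) = 12434*(-64227/192790) + 8073/41723 = -399299259/96395 + 8073/41723 = -16659184786422/4021888585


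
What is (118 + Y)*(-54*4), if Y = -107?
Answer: -2376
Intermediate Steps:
(118 + Y)*(-54*4) = (118 - 107)*(-54*4) = 11*(-216) = -2376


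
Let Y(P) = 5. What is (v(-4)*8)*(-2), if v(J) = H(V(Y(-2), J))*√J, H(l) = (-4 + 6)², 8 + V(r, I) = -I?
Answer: -128*I ≈ -128.0*I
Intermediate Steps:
V(r, I) = -8 - I
H(l) = 4 (H(l) = 2² = 4)
v(J) = 4*√J
(v(-4)*8)*(-2) = ((4*√(-4))*8)*(-2) = ((4*(2*I))*8)*(-2) = ((8*I)*8)*(-2) = (64*I)*(-2) = -128*I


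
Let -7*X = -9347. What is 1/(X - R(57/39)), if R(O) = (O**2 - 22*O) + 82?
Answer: 1183/1518148 ≈ 0.00077924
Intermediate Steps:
X = 9347/7 (X = -1/7*(-9347) = 9347/7 ≈ 1335.3)
R(O) = 82 + O**2 - 22*O
1/(X - R(57/39)) = 1/(9347/7 - (82 + (57/39)**2 - 1254/39)) = 1/(9347/7 - (82 + (57*(1/39))**2 - 1254/39)) = 1/(9347/7 - (82 + (19/13)**2 - 22*19/13)) = 1/(9347/7 - (82 + 361/169 - 418/13)) = 1/(9347/7 - 1*8785/169) = 1/(9347/7 - 8785/169) = 1/(1518148/1183) = 1183/1518148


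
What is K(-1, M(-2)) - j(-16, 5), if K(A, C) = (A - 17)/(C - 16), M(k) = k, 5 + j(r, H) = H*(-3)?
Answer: 21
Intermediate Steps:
j(r, H) = -5 - 3*H (j(r, H) = -5 + H*(-3) = -5 - 3*H)
K(A, C) = (-17 + A)/(-16 + C)
K(-1, M(-2)) - j(-16, 5) = (-17 - 1)/(-16 - 2) - (-5 - 3*5) = -18/(-18) - (-5 - 15) = -1/18*(-18) - 1*(-20) = 1 + 20 = 21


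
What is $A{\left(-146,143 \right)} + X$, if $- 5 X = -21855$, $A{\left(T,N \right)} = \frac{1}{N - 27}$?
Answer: $\frac{507037}{116} \approx 4371.0$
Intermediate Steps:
$A{\left(T,N \right)} = \frac{1}{-27 + N}$
$X = 4371$ ($X = \left(- \frac{1}{5}\right) \left(-21855\right) = 4371$)
$A{\left(-146,143 \right)} + X = \frac{1}{-27 + 143} + 4371 = \frac{1}{116} + 4371 = \frac{507037}{116}$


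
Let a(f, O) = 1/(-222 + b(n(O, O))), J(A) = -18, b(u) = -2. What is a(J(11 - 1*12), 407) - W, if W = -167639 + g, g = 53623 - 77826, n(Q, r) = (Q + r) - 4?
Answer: 42972607/224 ≈ 1.9184e+5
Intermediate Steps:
n(Q, r) = -4 + Q + r
g = -24203
a(f, O) = -1/224 (a(f, O) = 1/(-222 - 2) = 1/(-224) = -1/224)
W = -191842 (W = -167639 - 24203 = -191842)
a(J(11 - 1*12), 407) - W = -1/224 - 1*(-191842) = -1/224 + 191842 = 42972607/224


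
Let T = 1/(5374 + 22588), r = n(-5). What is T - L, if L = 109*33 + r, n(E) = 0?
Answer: -100579313/27962 ≈ -3597.0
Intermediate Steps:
r = 0
L = 3597 (L = 109*33 + 0 = 3597 + 0 = 3597)
T = 1/27962 ≈ 3.5763e-5
T - L = 1/27962 - 1*3597 = 1/27962 - 3597 = -100579313/27962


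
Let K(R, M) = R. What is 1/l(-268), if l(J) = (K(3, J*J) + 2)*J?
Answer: -1/1340 ≈ -0.00074627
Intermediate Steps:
l(J) = 5*J (l(J) = (3 + 2)*J = 5*J)
1/l(-268) = 1/(5*(-268)) = 1/(-1340) = -1/1340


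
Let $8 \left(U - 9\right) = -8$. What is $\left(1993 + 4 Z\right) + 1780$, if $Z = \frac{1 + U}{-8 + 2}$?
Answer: $3767$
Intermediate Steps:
$U = 8$ ($U = 9 + \frac{1}{8} \left(-8\right) = 9 - 1 = 8$)
$Z = - \frac{3}{2}$ ($Z = \frac{1 + 8}{-8 + 2} = \frac{9}{-6} = 9 \left(- \frac{1}{6}\right) = - \frac{3}{2} \approx -1.5$)
$\left(1993 + 4 Z\right) + 1780 = \left(1993 + 4 \left(- \frac{3}{2}\right)\right) + 1780 = \left(1993 - 6\right) + 1780 = 1987 + 1780 = 3767$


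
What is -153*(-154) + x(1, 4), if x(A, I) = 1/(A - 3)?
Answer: 47123/2 ≈ 23562.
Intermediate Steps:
x(A, I) = 1/(-3 + A)
-153*(-154) + x(1, 4) = -153*(-154) + 1/(-3 + 1) = 23562 + 1/(-2) = 23562 - ½ = 47123/2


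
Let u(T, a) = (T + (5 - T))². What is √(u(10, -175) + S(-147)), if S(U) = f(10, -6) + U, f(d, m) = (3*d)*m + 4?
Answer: I*√298 ≈ 17.263*I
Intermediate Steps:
u(T, a) = 25 (u(T, a) = 5² = 25)
f(d, m) = 4 + 3*d*m (f(d, m) = 3*d*m + 4 = 4 + 3*d*m)
S(U) = -176 + U (S(U) = (4 + 3*10*(-6)) + U = (4 - 180) + U = -176 + U)
√(u(10, -175) + S(-147)) = √(25 + (-176 - 147)) = √(25 - 323) = √(-298) = I*√298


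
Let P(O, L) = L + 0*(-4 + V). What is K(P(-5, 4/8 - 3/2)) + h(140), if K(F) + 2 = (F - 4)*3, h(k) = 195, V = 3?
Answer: 178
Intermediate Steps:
P(O, L) = L (P(O, L) = L + 0*(-4 + 3) = L + 0*(-1) = L + 0 = L)
K(F) = -14 + 3*F (K(F) = -2 + (F - 4)*3 = -2 + (-4 + F)*3 = -2 + (-12 + 3*F) = -14 + 3*F)
K(P(-5, 4/8 - 3/2)) + h(140) = (-14 + 3*(4/8 - 3/2)) + 195 = (-14 + 3*(4*(⅛) - 3*½)) + 195 = (-14 + 3*(½ - 3/2)) + 195 = (-14 + 3*(-1)) + 195 = (-14 - 3) + 195 = -17 + 195 = 178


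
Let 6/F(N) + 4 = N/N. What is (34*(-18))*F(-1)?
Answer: 1224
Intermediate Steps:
F(N) = -2 (F(N) = 6/(-4 + N/N) = 6/(-4 + 1) = 6/(-3) = 6*(-⅓) = -2)
(34*(-18))*F(-1) = (34*(-18))*(-2) = -612*(-2) = 1224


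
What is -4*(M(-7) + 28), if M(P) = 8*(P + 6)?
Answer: -80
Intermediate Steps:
M(P) = 48 + 8*P (M(P) = 8*(6 + P) = 48 + 8*P)
-4*(M(-7) + 28) = -4*((48 + 8*(-7)) + 28) = -4*((48 - 56) + 28) = -4*(-8 + 28) = -4*20 = -80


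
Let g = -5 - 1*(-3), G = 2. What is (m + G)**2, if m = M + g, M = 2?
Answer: 4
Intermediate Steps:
g = -2 (g = -5 + 3 = -2)
m = 0 (m = 2 - 2 = 0)
(m + G)**2 = (0 + 2)**2 = 2**2 = 4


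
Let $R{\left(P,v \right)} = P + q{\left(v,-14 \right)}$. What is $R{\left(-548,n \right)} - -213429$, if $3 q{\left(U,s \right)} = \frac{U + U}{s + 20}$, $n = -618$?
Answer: $\frac{638437}{3} \approx 2.1281 \cdot 10^{5}$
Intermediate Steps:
$q{\left(U,s \right)} = \frac{2 U}{3 \left(20 + s\right)}$ ($q{\left(U,s \right)} = \frac{\left(U + U\right) \frac{1}{s + 20}}{3} = \frac{2 U \frac{1}{20 + s}}{3} = \frac{2 U}{3 \left(20 + s\right)}$)
$R{\left(P,v \right)} = P + \frac{v}{9}$ ($R{\left(P,v \right)} = P + \frac{2 v}{3 \left(20 - 14\right)} = P + \frac{2 v}{3 \cdot 6} = P + \frac{2}{3} v \frac{1}{6} = P + \frac{v}{9}$)
$R{\left(-548,n \right)} - -213429 = \left(-548 + \frac{1}{9} \left(-618\right)\right) - -213429 = \left(-548 - \frac{206}{3}\right) + 213429 = - \frac{1850}{3} + 213429 = \frac{638437}{3}$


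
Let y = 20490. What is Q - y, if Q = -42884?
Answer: -63374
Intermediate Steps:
Q - y = -42884 - 1*20490 = -42884 - 20490 = -63374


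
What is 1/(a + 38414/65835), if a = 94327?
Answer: 65835/6210056459 ≈ 1.0601e-5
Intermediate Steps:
1/(a + 38414/65835) = 1/(94327 + 38414/65835) = 1/(6210056459/65835) = 65835/6210056459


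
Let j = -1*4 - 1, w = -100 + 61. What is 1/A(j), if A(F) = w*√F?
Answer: I*√5/195 ≈ 0.011467*I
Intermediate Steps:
w = -39
j = -5 (j = -4 - 1 = -5)
A(F) = -39*√F
1/A(j) = 1/(-39*I*√5) = I*√5/195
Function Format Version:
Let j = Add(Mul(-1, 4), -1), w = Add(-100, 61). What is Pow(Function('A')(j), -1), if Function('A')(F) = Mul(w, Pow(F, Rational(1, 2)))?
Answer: Mul(Rational(1, 195), I, Pow(5, Rational(1, 2))) ≈ Mul(0.011467, I)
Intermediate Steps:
w = -39
j = -5 (j = Add(-4, -1) = -5)
Function('A')(F) = Mul(-39, Pow(F, Rational(1, 2)))
Pow(Function('A')(j), -1) = Pow(Mul(-39, Pow(-5, Rational(1, 2))), -1) = Pow(Mul(-39, Mul(I, Pow(5, Rational(1, 2)))), -1) = Pow(Mul(-39, I, Pow(5, Rational(1, 2))), -1) = Mul(Rational(1, 195), I, Pow(5, Rational(1, 2)))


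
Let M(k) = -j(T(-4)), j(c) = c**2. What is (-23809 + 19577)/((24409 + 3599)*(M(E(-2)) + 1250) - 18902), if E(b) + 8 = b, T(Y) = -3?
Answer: -2116/17369513 ≈ -0.00012182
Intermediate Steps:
E(b) = -8 + b
M(k) = -9 (M(k) = -1*(-3)**2 = -1*9 = -9)
(-23809 + 19577)/((24409 + 3599)*(M(E(-2)) + 1250) - 18902) = (-23809 + 19577)/((24409 + 3599)*(-9 + 1250) - 18902) = -4232/(28008*1241 - 18902) = -4232/(34757928 - 18902) = -4232/34739026 = -4232*1/34739026 = -2116/17369513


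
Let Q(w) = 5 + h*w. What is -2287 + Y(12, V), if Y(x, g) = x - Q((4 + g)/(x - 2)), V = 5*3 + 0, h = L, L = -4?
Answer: -11362/5 ≈ -2272.4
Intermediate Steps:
h = -4
Q(w) = 5 - 4*w
V = 15 (V = 15 + 0 = 15)
Y(x, g) = -5 + x + 4*(4 + g)/(-2 + x) (Y(x, g) = x - (5 - 4*(4 + g)/(x - 2)) = x - (5 - 4*(4 + g)/(-2 + x)) = x + (-5 + 4*(4 + g)/(-2 + x)) = -5 + x + 4*(4 + g)/(-2 + x))
-2287 + Y(12, V) = -2287 + (16 + 4*15 + (-5 + 12)*(-2 + 12))/(-2 + 12) = -2287 + (16 + 60 + 7*10)/10 = -2287 + (16 + 60 + 70)/10 = -2287 + (⅒)*146 = -2287 + 73/5 = -11362/5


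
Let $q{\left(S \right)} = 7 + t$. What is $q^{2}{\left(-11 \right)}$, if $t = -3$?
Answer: $16$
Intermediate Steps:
$q{\left(S \right)} = 4$ ($q{\left(S \right)} = 7 - 3 = 4$)
$q^{2}{\left(-11 \right)} = 4^{2} = 16$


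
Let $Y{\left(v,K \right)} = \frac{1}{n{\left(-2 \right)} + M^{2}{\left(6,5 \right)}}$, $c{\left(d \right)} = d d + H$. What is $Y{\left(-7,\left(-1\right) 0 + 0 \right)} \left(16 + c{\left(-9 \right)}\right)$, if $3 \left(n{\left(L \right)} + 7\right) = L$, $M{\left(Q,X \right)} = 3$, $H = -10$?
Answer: $\frac{261}{4} \approx 65.25$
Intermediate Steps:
$n{\left(L \right)} = -7 + \frac{L}{3}$
$c{\left(d \right)} = -10 + d^{2}$ ($c{\left(d \right)} = d d - 10 = d^{2} - 10 = -10 + d^{2}$)
$Y{\left(v,K \right)} = \frac{3}{4}$ ($Y{\left(v,K \right)} = \frac{1}{\left(-7 + \frac{1}{3} \left(-2\right)\right) + 3^{2}} = \frac{1}{\left(-7 - \frac{2}{3}\right) + 9} = \frac{1}{- \frac{23}{3} + 9} = \frac{1}{\frac{4}{3}} = \frac{3}{4}$)
$Y{\left(-7,\left(-1\right) 0 + 0 \right)} \left(16 + c{\left(-9 \right)}\right) = \frac{3 \left(16 - \left(10 - \left(-9\right)^{2}\right)\right)}{4} = \frac{3 \left(16 + \left(-10 + 81\right)\right)}{4} = \frac{3 \left(16 + 71\right)}{4} = \frac{3}{4} \cdot 87 = \frac{261}{4}$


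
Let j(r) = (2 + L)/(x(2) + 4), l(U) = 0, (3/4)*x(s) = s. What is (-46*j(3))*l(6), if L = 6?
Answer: 0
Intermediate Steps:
x(s) = 4*s/3
j(r) = 6/5 (j(r) = (2 + 6)/((4/3)*2 + 4) = 8/(8/3 + 4) = 8/(20/3) = 8*(3/20) = 6/5)
(-46*j(3))*l(6) = -46*6/5*0 = -276/5*0 = 0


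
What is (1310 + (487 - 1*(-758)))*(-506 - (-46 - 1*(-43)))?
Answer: -1285165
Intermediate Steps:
(1310 + (487 - 1*(-758)))*(-506 - (-46 - 1*(-43))) = (1310 + (487 + 758))*(-506 - (-46 + 43)) = (1310 + 1245)*(-506 - 1*(-3)) = 2555*(-506 + 3) = 2555*(-503) = -1285165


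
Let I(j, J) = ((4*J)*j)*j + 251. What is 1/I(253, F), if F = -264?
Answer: -1/67593253 ≈ -1.4794e-8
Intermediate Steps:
I(j, J) = 251 + 4*J*j² (I(j, J) = (4*J*j)*j + 251 = 4*J*j² + 251 = 251 + 4*J*j²)
1/I(253, F) = 1/(251 + 4*(-264)*253²) = 1/(251 + 4*(-264)*64009) = 1/(251 - 67593504) = 1/(-67593253) = -1/67593253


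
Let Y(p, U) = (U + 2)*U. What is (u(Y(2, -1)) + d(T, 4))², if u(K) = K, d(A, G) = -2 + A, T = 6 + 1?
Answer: 16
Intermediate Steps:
Y(p, U) = U*(2 + U) (Y(p, U) = (2 + U)*U = U*(2 + U))
T = 7
(u(Y(2, -1)) + d(T, 4))² = (-(2 - 1) + (-2 + 7))² = (-1*1 + 5)² = (-1 + 5)² = 4² = 16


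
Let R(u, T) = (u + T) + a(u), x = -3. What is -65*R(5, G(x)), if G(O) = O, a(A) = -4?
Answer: 130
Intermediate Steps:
R(u, T) = -4 + T + u (R(u, T) = (u + T) - 4 = (T + u) - 4 = -4 + T + u)
-65*R(5, G(x)) = -65*(-4 - 3 + 5) = -65*(-2) = 130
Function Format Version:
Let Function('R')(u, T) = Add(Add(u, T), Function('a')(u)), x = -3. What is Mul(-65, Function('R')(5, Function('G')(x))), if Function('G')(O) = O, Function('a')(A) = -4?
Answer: 130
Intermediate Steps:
Function('R')(u, T) = Add(-4, T, u) (Function('R')(u, T) = Add(Add(u, T), -4) = Add(Add(T, u), -4) = Add(-4, T, u))
Mul(-65, Function('R')(5, Function('G')(x))) = Mul(-65, Add(-4, -3, 5)) = Mul(-65, -2) = 130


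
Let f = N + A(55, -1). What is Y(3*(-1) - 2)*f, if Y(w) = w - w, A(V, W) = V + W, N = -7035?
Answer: 0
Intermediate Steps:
Y(w) = 0
f = -6981 (f = -7035 + (55 - 1) = -7035 + 54 = -6981)
Y(3*(-1) - 2)*f = 0*(-6981) = 0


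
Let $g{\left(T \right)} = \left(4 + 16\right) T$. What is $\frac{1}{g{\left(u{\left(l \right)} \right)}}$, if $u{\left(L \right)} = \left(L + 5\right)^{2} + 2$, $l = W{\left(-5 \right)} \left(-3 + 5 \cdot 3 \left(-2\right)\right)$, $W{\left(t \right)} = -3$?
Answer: $\frac{1}{216360} \approx 4.6219 \cdot 10^{-6}$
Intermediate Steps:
$l = 99$ ($l = - 3 \left(-3 + 5 \cdot 3 \left(-2\right)\right) = - 3 \left(-3 + 15 \left(-2\right)\right) = - 3 \left(-3 - 30\right) = \left(-3\right) \left(-33\right) = 99$)
$u{\left(L \right)} = 2 + \left(5 + L\right)^{2}$ ($u{\left(L \right)} = \left(5 + L\right)^{2} + 2 = 2 + \left(5 + L\right)^{2}$)
$g{\left(T \right)} = 20 T$
$\frac{1}{g{\left(u{\left(l \right)} \right)}} = \frac{1}{20 \left(2 + \left(5 + 99\right)^{2}\right)} = \frac{1}{20 \left(2 + 104^{2}\right)} = \frac{1}{20 \left(2 + 10816\right)} = \frac{1}{20 \cdot 10818} = \frac{1}{216360}$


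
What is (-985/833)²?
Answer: 970225/693889 ≈ 1.3982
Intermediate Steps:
(-985/833)² = 970225/693889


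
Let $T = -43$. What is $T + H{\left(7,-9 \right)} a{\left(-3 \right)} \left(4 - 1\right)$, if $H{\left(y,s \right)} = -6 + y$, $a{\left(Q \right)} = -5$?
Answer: $-58$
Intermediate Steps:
$T + H{\left(7,-9 \right)} a{\left(-3 \right)} \left(4 - 1\right) = -43 + \left(-6 + 7\right) \left(- 5 \left(4 - 1\right)\right) = -43 + 1 \left(- 5 \left(4 - 1\right)\right) = -43 + 1 \left(\left(-5\right) 3\right) = -43 + 1 \left(-15\right) = -43 - 15 = -58$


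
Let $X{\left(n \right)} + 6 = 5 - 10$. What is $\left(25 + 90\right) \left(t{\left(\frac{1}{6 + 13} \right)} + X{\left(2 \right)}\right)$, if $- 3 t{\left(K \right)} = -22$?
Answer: $- \frac{1265}{3} \approx -421.67$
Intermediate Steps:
$X{\left(n \right)} = -11$ ($X{\left(n \right)} = -6 + \left(5 - 10\right) = -6 - 5 = -11$)
$t{\left(K \right)} = \frac{22}{3}$ ($t{\left(K \right)} = \left(- \frac{1}{3}\right) \left(-22\right) = \frac{22}{3}$)
$\left(25 + 90\right) \left(t{\left(\frac{1}{6 + 13} \right)} + X{\left(2 \right)}\right) = \left(25 + 90\right) \left(\frac{22}{3} - 11\right) = 115 \left(- \frac{11}{3}\right) = - \frac{1265}{3}$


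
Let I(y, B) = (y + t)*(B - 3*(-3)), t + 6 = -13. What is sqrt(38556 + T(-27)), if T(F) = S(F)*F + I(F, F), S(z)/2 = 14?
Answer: 6*sqrt(1073) ≈ 196.54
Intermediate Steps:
t = -19 (t = -6 - 13 = -19)
S(z) = 28 (S(z) = 2*14 = 28)
I(y, B) = (-19 + y)*(9 + B) (I(y, B) = (y - 19)*(B - 3*(-3)) = (-19 + y)*(B + 9) = (-19 + y)*(9 + B))
T(F) = -171 + F**2 + 18*F (T(F) = 28*F + (-171 - 19*F + 9*F + F*F) = 28*F + (-171 - 19*F + 9*F + F**2) = 28*F + (-171 + F**2 - 10*F) = -171 + F**2 + 18*F)
sqrt(38556 + T(-27)) = sqrt(38556 + (-171 + (-27)**2 + 18*(-27))) = sqrt(38556 + (-171 + 729 - 486)) = sqrt(38556 + 72) = sqrt(38628) = 6*sqrt(1073)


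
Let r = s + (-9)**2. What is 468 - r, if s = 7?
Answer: 380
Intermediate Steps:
r = 88 (r = 7 + (-9)**2 = 7 + 81 = 88)
468 - r = 468 - 1*88 = 468 - 88 = 380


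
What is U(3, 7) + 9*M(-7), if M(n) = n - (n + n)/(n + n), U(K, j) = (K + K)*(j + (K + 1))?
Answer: -6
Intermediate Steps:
U(K, j) = 2*K*(1 + K + j) (U(K, j) = (2*K)*(j + (1 + K)) = (2*K)*(1 + K + j) = 2*K*(1 + K + j))
M(n) = -1 + n (M(n) = n - 2*n/(2*n) = n - 2*n*1/(2*n) = n - 1*1 = n - 1 = -1 + n)
U(3, 7) + 9*M(-7) = 2*3*(1 + 3 + 7) + 9*(-1 - 7) = 2*3*11 + 9*(-8) = 66 - 72 = -6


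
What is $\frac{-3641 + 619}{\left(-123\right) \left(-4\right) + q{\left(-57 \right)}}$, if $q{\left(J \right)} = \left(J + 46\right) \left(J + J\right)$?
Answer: $- \frac{1511}{873} \approx -1.7308$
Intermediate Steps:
$q{\left(J \right)} = 2 J \left(46 + J\right)$ ($q{\left(J \right)} = \left(46 + J\right) 2 J = 2 J \left(46 + J\right)$)
$\frac{-3641 + 619}{\left(-123\right) \left(-4\right) + q{\left(-57 \right)}} = \frac{-3641 + 619}{\left(-123\right) \left(-4\right) + 2 \left(-57\right) \left(46 - 57\right)} = - \frac{3022}{492 + 2 \left(-57\right) \left(-11\right)} = - \frac{3022}{492 + 1254} = - \frac{3022}{1746} = \left(-3022\right) \frac{1}{1746} = - \frac{1511}{873}$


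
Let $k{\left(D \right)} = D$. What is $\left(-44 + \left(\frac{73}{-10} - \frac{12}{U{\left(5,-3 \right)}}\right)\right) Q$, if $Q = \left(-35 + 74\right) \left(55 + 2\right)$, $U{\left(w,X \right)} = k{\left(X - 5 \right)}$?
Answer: $- \frac{553527}{5} \approx -1.1071 \cdot 10^{5}$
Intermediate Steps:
$U{\left(w,X \right)} = -5 + X$ ($U{\left(w,X \right)} = X - 5 = -5 + X$)
$Q = 2223$ ($Q = 39 \cdot 57 = 2223$)
$\left(-44 + \left(\frac{73}{-10} - \frac{12}{U{\left(5,-3 \right)}}\right)\right) Q = \left(-44 - \left(\frac{73}{10} + \frac{12}{-5 - 3}\right)\right) 2223 = \left(-44 - \left(\frac{73}{10} + \frac{12}{-8}\right)\right) 2223 = \left(-44 - \frac{29}{5}\right) 2223 = \left(- \frac{249}{5}\right) 2223 = - \frac{553527}{5}$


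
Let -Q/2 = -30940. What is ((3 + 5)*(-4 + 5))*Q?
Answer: 495040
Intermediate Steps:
Q = 61880 (Q = -2*(-30940) = 61880)
((3 + 5)*(-4 + 5))*Q = ((3 + 5)*(-4 + 5))*61880 = (8*1)*61880 = 8*61880 = 495040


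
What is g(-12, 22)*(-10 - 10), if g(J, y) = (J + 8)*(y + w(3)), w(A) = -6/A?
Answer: 1600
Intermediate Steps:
g(J, y) = (-2 + y)*(8 + J) (g(J, y) = (J + 8)*(y - 6/3) = (8 + J)*(y - 6*1/3) = (8 + J)*(y - 2) = (8 + J)*(-2 + y) = (-2 + y)*(8 + J))
g(-12, 22)*(-10 - 10) = (-16 - 2*(-12) + 8*22 - 12*22)*(-10 - 10) = (-16 + 24 + 176 - 264)*(-20) = -80*(-20) = 1600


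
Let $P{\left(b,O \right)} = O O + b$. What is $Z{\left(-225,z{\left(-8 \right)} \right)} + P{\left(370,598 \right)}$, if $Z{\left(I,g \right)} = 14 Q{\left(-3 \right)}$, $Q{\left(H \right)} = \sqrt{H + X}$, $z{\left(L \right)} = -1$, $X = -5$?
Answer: $357974 + 28 i \sqrt{2} \approx 3.5797 \cdot 10^{5} + 39.598 i$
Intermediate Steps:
$Q{\left(H \right)} = \sqrt{-5 + H}$ ($Q{\left(H \right)} = \sqrt{H - 5} = \sqrt{-5 + H}$)
$P{\left(b,O \right)} = b + O^{2}$ ($P{\left(b,O \right)} = O^{2} + b = b + O^{2}$)
$Z{\left(I,g \right)} = 28 i \sqrt{2}$ ($Z{\left(I,g \right)} = 14 \sqrt{-5 - 3} = 14 \sqrt{-8} = 14 \cdot 2 i \sqrt{2} = 28 i \sqrt{2}$)
$Z{\left(-225,z{\left(-8 \right)} \right)} + P{\left(370,598 \right)} = 28 i \sqrt{2} + \left(370 + 598^{2}\right) = 28 i \sqrt{2} + \left(370 + 357604\right) = 28 i \sqrt{2} + 357974 = 357974 + 28 i \sqrt{2}$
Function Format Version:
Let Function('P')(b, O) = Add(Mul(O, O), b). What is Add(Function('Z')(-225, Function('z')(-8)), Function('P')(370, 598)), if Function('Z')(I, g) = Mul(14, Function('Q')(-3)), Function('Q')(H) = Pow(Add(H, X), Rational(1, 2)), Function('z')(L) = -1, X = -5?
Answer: Add(357974, Mul(28, I, Pow(2, Rational(1, 2)))) ≈ Add(3.5797e+5, Mul(39.598, I))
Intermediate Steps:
Function('Q')(H) = Pow(Add(-5, H), Rational(1, 2)) (Function('Q')(H) = Pow(Add(H, -5), Rational(1, 2)) = Pow(Add(-5, H), Rational(1, 2)))
Function('P')(b, O) = Add(b, Pow(O, 2)) (Function('P')(b, O) = Add(Pow(O, 2), b) = Add(b, Pow(O, 2)))
Function('Z')(I, g) = Mul(28, I, Pow(2, Rational(1, 2))) (Function('Z')(I, g) = Mul(14, Pow(Add(-5, -3), Rational(1, 2))) = Mul(14, Pow(-8, Rational(1, 2))) = Mul(14, Mul(2, I, Pow(2, Rational(1, 2)))) = Mul(28, I, Pow(2, Rational(1, 2))))
Add(Function('Z')(-225, Function('z')(-8)), Function('P')(370, 598)) = Add(Mul(28, I, Pow(2, Rational(1, 2))), Add(370, Pow(598, 2))) = Add(Mul(28, I, Pow(2, Rational(1, 2))), Add(370, 357604)) = Add(Mul(28, I, Pow(2, Rational(1, 2))), 357974) = Add(357974, Mul(28, I, Pow(2, Rational(1, 2))))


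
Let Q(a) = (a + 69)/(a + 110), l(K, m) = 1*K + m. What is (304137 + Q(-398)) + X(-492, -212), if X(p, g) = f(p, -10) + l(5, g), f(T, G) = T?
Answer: 87390473/288 ≈ 3.0344e+5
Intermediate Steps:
l(K, m) = K + m
Q(a) = (69 + a)/(110 + a)
X(p, g) = 5 + g + p (X(p, g) = p + (5 + g) = 5 + g + p)
(304137 + Q(-398)) + X(-492, -212) = (304137 + (69 - 398)/(110 - 398)) + (5 - 212 - 492) = (304137 - 329/(-288)) - 699 = (304137 - 1/288*(-329)) - 699 = (304137 + 329/288) - 699 = 87591785/288 - 699 = 87390473/288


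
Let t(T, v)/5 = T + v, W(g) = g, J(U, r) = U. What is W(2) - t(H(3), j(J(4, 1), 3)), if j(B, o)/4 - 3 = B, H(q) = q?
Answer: -153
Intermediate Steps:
j(B, o) = 12 + 4*B
t(T, v) = 5*T + 5*v (t(T, v) = 5*(T + v) = 5*T + 5*v)
W(2) - t(H(3), j(J(4, 1), 3)) = 2 - (5*3 + 5*(12 + 4*4)) = 2 - (15 + 5*(12 + 16)) = 2 - (15 + 5*28) = 2 - (15 + 140) = 2 - 1*155 = 2 - 155 = -153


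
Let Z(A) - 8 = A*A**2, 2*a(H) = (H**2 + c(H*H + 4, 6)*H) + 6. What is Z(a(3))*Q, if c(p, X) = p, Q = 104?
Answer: 2047864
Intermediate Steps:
a(H) = 3 + H**2/2 + H*(4 + H**2)/2 (a(H) = ((H**2 + (H*H + 4)*H) + 6)/2 = ((H**2 + (H**2 + 4)*H) + 6)/2 = ((H**2 + (4 + H**2)*H) + 6)/2 = ((H**2 + H*(4 + H**2)) + 6)/2 = (6 + H**2 + H*(4 + H**2))/2 = 3 + H**2/2 + H*(4 + H**2)/2)
Z(A) = 8 + A**3 (Z(A) = 8 + A*A**2 = 8 + A**3)
Z(a(3))*Q = (8 + (3 + (1/2)*3**2 + (1/2)*3*(4 + 3**2))**3)*104 = (8 + (3 + (1/2)*9 + (1/2)*3*(4 + 9))**3)*104 = (8 + (3 + 9/2 + (1/2)*3*13)**3)*104 = (8 + (3 + 9/2 + 39/2)**3)*104 = (8 + 27**3)*104 = (8 + 19683)*104 = 19691*104 = 2047864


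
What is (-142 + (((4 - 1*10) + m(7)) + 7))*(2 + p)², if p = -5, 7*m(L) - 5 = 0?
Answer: -8838/7 ≈ -1262.6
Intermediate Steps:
m(L) = 5/7 (m(L) = 5/7 + (⅐)*0 = 5/7 + 0 = 5/7)
(-142 + (((4 - 1*10) + m(7)) + 7))*(2 + p)² = (-142 + (((4 - 1*10) + 5/7) + 7))*(2 - 5)² = (-142 + (((4 - 10) + 5/7) + 7))*(-3)² = (-142 + ((-6 + 5/7) + 7))*9 = (-142 + (-37/7 + 7))*9 = (-142 + 12/7)*9 = -982/7*9 = -8838/7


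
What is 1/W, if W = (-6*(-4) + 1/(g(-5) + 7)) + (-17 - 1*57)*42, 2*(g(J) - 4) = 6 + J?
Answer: -23/70930 ≈ -0.00032426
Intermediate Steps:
g(J) = 7 + J/2 (g(J) = 4 + (6 + J)/2 = 4 + (3 + J/2) = 7 + J/2)
W = -70930/23 (W = (-6*(-4) + 1/((7 + (1/2)*(-5)) + 7)) + (-17 - 1*57)*42 = (24 + 1/((7 - 5/2) + 7)) + (-17 - 57)*42 = (24 + 1/(9/2 + 7)) - 74*42 = (24 + 1/(23/2)) - 3108 = (24 + 2/23) - 3108 = 554/23 - 3108 = -70930/23 ≈ -3083.9)
1/W = 1/(-70930/23) = -23/70930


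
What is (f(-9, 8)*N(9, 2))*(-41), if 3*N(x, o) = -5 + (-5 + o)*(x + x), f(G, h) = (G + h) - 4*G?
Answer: 84665/3 ≈ 28222.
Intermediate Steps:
f(G, h) = h - 3*G
N(x, o) = -5/3 + 2*x*(-5 + o)/3 (N(x, o) = (-5 + (-5 + o)*(x + x))/3 = (-5 + (-5 + o)*(2*x))/3 = (-5 + 2*x*(-5 + o))/3 = -5/3 + 2*x*(-5 + o)/3)
(f(-9, 8)*N(9, 2))*(-41) = ((8 - 3*(-9))*(-5/3 - 10/3*9 + (⅔)*2*9))*(-41) = ((8 + 27)*(-5/3 - 30 + 12))*(-41) = (35*(-59/3))*(-41) = -2065/3*(-41) = 84665/3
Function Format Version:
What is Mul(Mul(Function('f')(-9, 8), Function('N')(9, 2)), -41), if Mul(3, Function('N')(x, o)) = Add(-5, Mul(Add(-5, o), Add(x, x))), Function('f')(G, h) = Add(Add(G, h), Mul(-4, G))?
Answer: Rational(84665, 3) ≈ 28222.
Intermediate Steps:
Function('f')(G, h) = Add(h, Mul(-3, G))
Function('N')(x, o) = Add(Rational(-5, 3), Mul(Rational(2, 3), x, Add(-5, o))) (Function('N')(x, o) = Mul(Rational(1, 3), Add(-5, Mul(Add(-5, o), Add(x, x)))) = Mul(Rational(1, 3), Add(-5, Mul(Add(-5, o), Mul(2, x)))) = Mul(Rational(1, 3), Add(-5, Mul(2, x, Add(-5, o)))) = Add(Rational(-5, 3), Mul(Rational(2, 3), x, Add(-5, o))))
Mul(Mul(Function('f')(-9, 8), Function('N')(9, 2)), -41) = Mul(Mul(Add(8, Mul(-3, -9)), Add(Rational(-5, 3), Mul(Rational(-10, 3), 9), Mul(Rational(2, 3), 2, 9))), -41) = Mul(Mul(Add(8, 27), Add(Rational(-5, 3), -30, 12)), -41) = Mul(Mul(35, Rational(-59, 3)), -41) = Mul(Rational(-2065, 3), -41) = Rational(84665, 3)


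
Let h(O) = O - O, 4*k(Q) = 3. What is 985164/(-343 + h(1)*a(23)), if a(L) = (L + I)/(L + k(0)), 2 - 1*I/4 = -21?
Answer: -985164/343 ≈ -2872.2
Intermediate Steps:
k(Q) = 3/4 (k(Q) = (1/4)*3 = 3/4)
I = 92 (I = 8 - 4*(-21) = 8 + 84 = 92)
a(L) = (92 + L)/(3/4 + L) (a(L) = (L + 92)/(L + 3/4) = (92 + L)/(3/4 + L))
h(O) = 0
985164/(-343 + h(1)*a(23)) = 985164/(-343 + 0*(4*(92 + 23)/(3 + 4*23))) = 985164/(-343 + 0*(4*115/(3 + 92))) = 985164/(-343 + 0*(4*115/95)) = 985164/(-343 + 0*(4*(1/95)*115)) = 985164/(-343 + 0*(92/19)) = 985164/(-343 + 0) = 985164/(-343) = 985164*(-1/343) = -985164/343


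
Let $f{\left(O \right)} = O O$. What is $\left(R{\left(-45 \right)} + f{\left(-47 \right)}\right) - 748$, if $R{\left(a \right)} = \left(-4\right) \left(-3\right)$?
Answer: $1473$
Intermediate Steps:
$f{\left(O \right)} = O^{2}$
$R{\left(a \right)} = 12$
$\left(R{\left(-45 \right)} + f{\left(-47 \right)}\right) - 748 = \left(12 + \left(-47\right)^{2}\right) - 748 = \left(12 + 2209\right) - 748 = 2221 - 748 = 1473$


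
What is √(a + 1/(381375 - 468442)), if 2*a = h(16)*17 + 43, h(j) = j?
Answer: √4775817019802/174134 ≈ 12.550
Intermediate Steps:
a = 315/2 (a = (16*17 + 43)/2 = (272 + 43)/2 = (½)*315 = 315/2 ≈ 157.50)
√(a + 1/(381375 - 468442)) = √(315/2 + 1/(381375 - 468442)) = √(315/2 + 1/(-87067)) = √(315/2 - 1/87067) = √(27426103/174134) = √4775817019802/174134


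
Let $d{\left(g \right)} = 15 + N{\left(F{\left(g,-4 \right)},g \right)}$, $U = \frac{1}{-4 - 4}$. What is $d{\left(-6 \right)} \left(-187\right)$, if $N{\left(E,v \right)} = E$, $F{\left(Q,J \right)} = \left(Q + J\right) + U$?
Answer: $- \frac{7293}{8} \approx -911.63$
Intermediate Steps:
$U = - \frac{1}{8}$ ($U = \frac{1}{-8} = - \frac{1}{8} \approx -0.125$)
$F{\left(Q,J \right)} = - \frac{1}{8} + J + Q$ ($F{\left(Q,J \right)} = \left(Q + J\right) - \frac{1}{8} = \left(J + Q\right) - \frac{1}{8} = - \frac{1}{8} + J + Q$)
$d{\left(g \right)} = \frac{87}{8} + g$ ($d{\left(g \right)} = 15 - \left(\frac{33}{8} - g\right) = 15 + \left(- \frac{33}{8} + g\right) = \frac{87}{8} + g$)
$d{\left(-6 \right)} \left(-187\right) = \left(\frac{87}{8} - 6\right) \left(-187\right) = \frac{39}{8} \left(-187\right) = - \frac{7293}{8}$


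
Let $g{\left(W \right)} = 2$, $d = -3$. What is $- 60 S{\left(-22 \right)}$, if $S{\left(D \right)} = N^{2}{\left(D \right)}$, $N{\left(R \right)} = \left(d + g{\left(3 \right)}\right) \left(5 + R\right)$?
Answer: $-17340$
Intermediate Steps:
$N{\left(R \right)} = -5 - R$ ($N{\left(R \right)} = \left(-3 + 2\right) \left(5 + R\right) = - (5 + R) = -5 - R$)
$S{\left(D \right)} = \left(-5 - D\right)^{2}$
$- 60 S{\left(-22 \right)} = - 60 \left(5 - 22\right)^{2} = - 60 \left(-17\right)^{2} = \left(-60\right) 289 = -17340$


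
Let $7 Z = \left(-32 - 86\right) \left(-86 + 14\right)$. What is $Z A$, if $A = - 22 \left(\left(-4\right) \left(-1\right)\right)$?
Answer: $- \frac{747648}{7} \approx -1.0681 \cdot 10^{5}$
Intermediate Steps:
$A = -88$ ($A = \left(-22\right) 4 = -88$)
$Z = \frac{8496}{7}$ ($Z = \frac{\left(-32 - 86\right) \left(-86 + 14\right)}{7} = \frac{\left(-118\right) \left(-72\right)}{7} = \frac{1}{7} \cdot 8496 = \frac{8496}{7} \approx 1213.7$)
$Z A = \frac{8496}{7} \left(-88\right) = - \frac{747648}{7}$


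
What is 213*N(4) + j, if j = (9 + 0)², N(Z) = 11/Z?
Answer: 2667/4 ≈ 666.75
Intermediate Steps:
j = 81 (j = 9² = 81)
213*N(4) + j = 213*(11/4) + 81 = 2343/4 + 81 = 2667/4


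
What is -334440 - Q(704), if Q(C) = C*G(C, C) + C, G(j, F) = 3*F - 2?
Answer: -1820584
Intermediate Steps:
G(j, F) = -2 + 3*F
Q(C) = C + C*(-2 + 3*C) (Q(C) = C*(-2 + 3*C) + C = C + C*(-2 + 3*C))
-334440 - Q(704) = -334440 - 704*(-1 + 3*704) = -334440 - 704*(-1 + 2112) = -334440 - 704*2111 = -334440 - 1*1486144 = -334440 - 1486144 = -1820584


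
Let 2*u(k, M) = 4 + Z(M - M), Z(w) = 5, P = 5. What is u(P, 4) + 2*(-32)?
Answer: -119/2 ≈ -59.500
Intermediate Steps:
u(k, M) = 9/2 (u(k, M) = (4 + 5)/2 = (½)*9 = 9/2)
u(P, 4) + 2*(-32) = 9/2 + 2*(-32) = 9/2 - 64 = -119/2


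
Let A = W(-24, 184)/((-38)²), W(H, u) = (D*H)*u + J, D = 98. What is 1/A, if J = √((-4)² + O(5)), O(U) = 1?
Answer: -624916992/187288141807 - 1444*√17/187288141807 ≈ -0.0033367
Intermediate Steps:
J = √17 (J = √((-4)² + 1) = √(16 + 1) = √17 ≈ 4.1231)
W(H, u) = √17 + 98*H*u (W(H, u) = (98*H)*u + √17 = 98*H*u + √17 = √17 + 98*H*u)
A = -108192/361 + √17/1444 (A = (√17 + 98*(-24)*184)/((-38)²) = (√17 - 432768)/1444 = (-432768 + √17)*(1/1444) = -108192/361 + √17/1444 ≈ -299.70)
1/A = 1/(-108192/361 + √17/1444)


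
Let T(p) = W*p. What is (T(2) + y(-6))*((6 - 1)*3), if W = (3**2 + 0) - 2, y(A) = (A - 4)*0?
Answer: 210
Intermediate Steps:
y(A) = 0 (y(A) = (-4 + A)*0 = 0)
W = 7 (W = (9 + 0) - 2 = 9 - 2 = 7)
T(p) = 7*p
(T(2) + y(-6))*((6 - 1)*3) = (7*2 + 0)*((6 - 1)*3) = (14 + 0)*(5*3) = 14*15 = 210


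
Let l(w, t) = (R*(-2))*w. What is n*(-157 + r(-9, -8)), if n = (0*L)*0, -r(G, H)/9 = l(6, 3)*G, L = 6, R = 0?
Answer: 0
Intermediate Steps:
l(w, t) = 0 (l(w, t) = (0*(-2))*w = 0*w = 0)
r(G, H) = 0 (r(G, H) = -0*G = -9*0 = 0)
n = 0 (n = (0*6)*0 = 0*0 = 0)
n*(-157 + r(-9, -8)) = 0*(-157 + 0) = 0*(-157) = 0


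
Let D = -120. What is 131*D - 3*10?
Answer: -15750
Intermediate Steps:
131*D - 3*10 = 131*(-120) - 3*10 = -15720 - 30 = -15750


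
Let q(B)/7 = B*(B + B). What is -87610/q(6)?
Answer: -43805/252 ≈ -173.83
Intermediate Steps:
q(B) = 14*B² (q(B) = 7*(B*(B + B)) = 7*(B*(2*B)) = 7*(2*B²) = 14*B²)
-87610/q(6) = -87610/(14*6²) = -87610/(14*36) = -87610/504 = -87610*1/504 = -43805/252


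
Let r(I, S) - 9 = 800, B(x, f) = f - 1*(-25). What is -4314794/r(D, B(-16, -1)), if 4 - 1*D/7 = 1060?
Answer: -4314794/809 ≈ -5333.5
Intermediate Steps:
B(x, f) = 25 + f (B(x, f) = f + 25 = 25 + f)
D = -7392 (D = 28 - 7*1060 = 28 - 7420 = -7392)
r(I, S) = 809 (r(I, S) = 9 + 800 = 809)
-4314794/r(D, B(-16, -1)) = -4314794/809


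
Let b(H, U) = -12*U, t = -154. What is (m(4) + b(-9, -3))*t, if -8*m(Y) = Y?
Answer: -5467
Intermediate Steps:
m(Y) = -Y/8
(m(4) + b(-9, -3))*t = (-1/8*4 - 12*(-3))*(-154) = (-1/2 + 36)*(-154) = (71/2)*(-154) = -5467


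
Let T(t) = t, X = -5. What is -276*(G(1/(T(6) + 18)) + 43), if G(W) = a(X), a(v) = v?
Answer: -10488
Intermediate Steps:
G(W) = -5
-276*(G(1/(T(6) + 18)) + 43) = -276*(-5 + 43) = -276*38 = -10488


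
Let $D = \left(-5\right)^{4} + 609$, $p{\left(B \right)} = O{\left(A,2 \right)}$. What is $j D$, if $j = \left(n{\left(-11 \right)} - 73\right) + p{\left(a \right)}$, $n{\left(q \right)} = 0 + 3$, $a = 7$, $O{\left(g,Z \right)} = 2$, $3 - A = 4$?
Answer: $-83912$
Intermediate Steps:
$A = -1$ ($A = 3 - 4 = -1$)
$p{\left(B \right)} = 2$
$n{\left(q \right)} = 3$
$j = -68$ ($j = \left(3 - 73\right) + 2 = -70 + 2 = -68$)
$D = 1234$ ($D = 625 + 609 = 1234$)
$j D = \left(-68\right) 1234 = -83912$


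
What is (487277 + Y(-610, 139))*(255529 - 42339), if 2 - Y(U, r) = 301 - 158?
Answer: 103852523840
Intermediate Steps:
Y(U, r) = -141 (Y(U, r) = 2 - (301 - 158) = 2 - 1*143 = 2 - 143 = -141)
(487277 + Y(-610, 139))*(255529 - 42339) = (487277 - 141)*(255529 - 42339) = 487136*213190 = 103852523840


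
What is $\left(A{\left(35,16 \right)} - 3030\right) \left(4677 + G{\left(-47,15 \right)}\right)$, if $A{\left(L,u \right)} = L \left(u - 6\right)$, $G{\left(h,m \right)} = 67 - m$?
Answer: $-12673720$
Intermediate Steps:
$A{\left(L,u \right)} = L \left(-6 + u\right)$ ($A{\left(L,u \right)} = L \left(u - 6\right) = L \left(-6 + u\right)$)
$\left(A{\left(35,16 \right)} - 3030\right) \left(4677 + G{\left(-47,15 \right)}\right) = \left(35 \left(-6 + 16\right) - 3030\right) \left(4677 + \left(67 - 15\right)\right) = \left(35 \cdot 10 - 3030\right) \left(4677 + \left(67 - 15\right)\right) = \left(350 - 3030\right) \left(4677 + 52\right) = \left(-2680\right) 4729 = -12673720$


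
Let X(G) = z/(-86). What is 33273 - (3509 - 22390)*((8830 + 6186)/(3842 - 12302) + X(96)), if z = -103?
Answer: 4069539851/181890 ≈ 22374.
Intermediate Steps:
X(G) = 103/86 (X(G) = -103/(-86) = -103*(-1/86) = 103/86)
33273 - (3509 - 22390)*((8830 + 6186)/(3842 - 12302) + X(96)) = 33273 - (3509 - 22390)*((8830 + 6186)/(3842 - 12302) + 103/86) = 33273 - (-18881)*(15016/(-8460) + 103/86) = 33273 - (-18881)*(15016*(-1/8460) + 103/86) = 33273 - (-18881)*(-3754/2115 + 103/86) = 33273 - (-18881)*(-104999)/181890 = 33273 - 1*1982486119/181890 = 33273 - 1982486119/181890 = 4069539851/181890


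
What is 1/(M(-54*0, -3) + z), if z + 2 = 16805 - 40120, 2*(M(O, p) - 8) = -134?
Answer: -1/23376 ≈ -4.2779e-5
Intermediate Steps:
M(O, p) = -59 (M(O, p) = 8 + (1/2)*(-134) = 8 - 67 = -59)
z = -23317 (z = -2 + (16805 - 40120) = -2 - 23315 = -23317)
1/(M(-54*0, -3) + z) = 1/(-59 - 23317) = 1/(-23376) = -1/23376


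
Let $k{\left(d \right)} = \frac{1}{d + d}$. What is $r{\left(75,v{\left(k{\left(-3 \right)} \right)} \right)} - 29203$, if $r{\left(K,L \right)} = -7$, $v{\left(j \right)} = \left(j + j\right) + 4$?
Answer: $-29210$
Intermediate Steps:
$k{\left(d \right)} = \frac{1}{2 d}$
$v{\left(j \right)} = 4 + 2 j$ ($v{\left(j \right)} = 2 j + 4 = 4 + 2 j$)
$r{\left(75,v{\left(k{\left(-3 \right)} \right)} \right)} - 29203 = -7 - 29203 = -29210$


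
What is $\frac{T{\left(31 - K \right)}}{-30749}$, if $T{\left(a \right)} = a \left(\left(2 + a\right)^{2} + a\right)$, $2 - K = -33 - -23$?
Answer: $- \frac{8740}{30749} \approx -0.28424$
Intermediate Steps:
$K = 12$ ($K = 2 - \left(-33 - -23\right) = 2 - \left(-33 + 23\right) = 2 - -10 = 2 + 10 = 12$)
$T{\left(a \right)} = a \left(a + \left(2 + a\right)^{2}\right)$
$\frac{T{\left(31 - K \right)}}{-30749} = \frac{\left(31 - 12\right) \left(\left(31 - 12\right) + \left(2 + \left(31 - 12\right)\right)^{2}\right)}{-30749} = \left(31 - 12\right) \left(\left(31 - 12\right) + \left(2 + \left(31 - 12\right)\right)^{2}\right) \left(- \frac{1}{30749}\right) = 19 \left(19 + \left(2 + 19\right)^{2}\right) \left(- \frac{1}{30749}\right) = 19 \left(19 + 21^{2}\right) \left(- \frac{1}{30749}\right) = 19 \left(19 + 441\right) \left(- \frac{1}{30749}\right) = 19 \cdot 460 \left(- \frac{1}{30749}\right) = 8740 \left(- \frac{1}{30749}\right) = - \frac{8740}{30749}$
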